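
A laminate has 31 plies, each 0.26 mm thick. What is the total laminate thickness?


h = n * t_ply = 31 * 0.26 = 8.06 mm

8.06 mm


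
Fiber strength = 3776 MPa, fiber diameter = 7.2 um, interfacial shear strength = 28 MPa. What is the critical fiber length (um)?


Lc = sigma_f * d / (2 * tau_i) = 3776 * 7.2 / (2 * 28) = 485.5 um

485.5 um


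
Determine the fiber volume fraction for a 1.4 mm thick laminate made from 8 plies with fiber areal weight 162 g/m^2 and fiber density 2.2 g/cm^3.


Vf = n * FAW / (rho_f * h * 1000) = 8 * 162 / (2.2 * 1.4 * 1000) = 0.4208

0.4208


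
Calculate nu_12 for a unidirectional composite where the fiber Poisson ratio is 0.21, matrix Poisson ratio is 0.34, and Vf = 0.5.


nu_12 = nu_f*Vf + nu_m*(1-Vf) = 0.21*0.5 + 0.34*0.5 = 0.275

0.275


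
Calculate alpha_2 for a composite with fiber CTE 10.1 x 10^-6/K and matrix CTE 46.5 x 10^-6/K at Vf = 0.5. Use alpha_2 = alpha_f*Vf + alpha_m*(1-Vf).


alpha_2 = alpha_f*Vf + alpha_m*(1-Vf) = 10.1*0.5 + 46.5*0.5 = 28.3 x 10^-6/K

28.3 x 10^-6/K


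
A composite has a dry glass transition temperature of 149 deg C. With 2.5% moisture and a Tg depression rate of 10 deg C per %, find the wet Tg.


Tg_wet = Tg_dry - k*moisture = 149 - 10*2.5 = 124.0 deg C

124.0 deg C


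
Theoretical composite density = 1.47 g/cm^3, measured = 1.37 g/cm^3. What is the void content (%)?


Void% = (rho_theo - rho_actual)/rho_theo * 100 = (1.47 - 1.37)/1.47 * 100 = 6.8%

6.8%


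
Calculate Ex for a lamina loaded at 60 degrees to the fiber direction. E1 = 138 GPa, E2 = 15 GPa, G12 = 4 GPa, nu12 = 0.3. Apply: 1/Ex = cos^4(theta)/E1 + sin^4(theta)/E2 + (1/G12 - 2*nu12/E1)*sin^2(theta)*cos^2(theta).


cos^4(60) = 0.0625, sin^4(60) = 0.5625, sin^2(60)*cos^2(60) = 0.1875
1/G12 - 2*nu12/E1 = 1/4 - 2*0.3/138 = 0.245652 GPa^-1
1/Ex = 0.0625/138 + 0.5625/15 + 0.245652*0.1875 = 0.0840127 GPa^-1
Ex = 11.9 GPa

11.9 GPa


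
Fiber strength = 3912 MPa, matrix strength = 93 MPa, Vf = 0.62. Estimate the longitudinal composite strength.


sigma_1 = sigma_f*Vf + sigma_m*(1-Vf) = 3912*0.62 + 93*0.38 = 2460.8 MPa

2460.8 MPa


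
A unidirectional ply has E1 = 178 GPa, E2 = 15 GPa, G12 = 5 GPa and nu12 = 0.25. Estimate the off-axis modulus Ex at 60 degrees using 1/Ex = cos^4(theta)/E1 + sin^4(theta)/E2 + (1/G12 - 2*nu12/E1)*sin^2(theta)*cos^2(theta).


cos^4(60) = 0.0625, sin^4(60) = 0.5625, sin^2(60)*cos^2(60) = 0.1875
1/G12 - 2*nu12/E1 = 1/5 - 2*0.25/178 = 0.197191 GPa^-1
1/Ex = 0.0625/178 + 0.5625/15 + 0.197191*0.1875 = 0.0748244 GPa^-1
Ex = 13.36 GPa

13.36 GPa


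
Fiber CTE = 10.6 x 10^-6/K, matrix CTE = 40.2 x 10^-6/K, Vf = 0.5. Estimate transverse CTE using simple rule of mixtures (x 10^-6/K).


alpha_2 = alpha_f*Vf + alpha_m*(1-Vf) = 10.6*0.5 + 40.2*0.5 = 25.4 x 10^-6/K

25.4 x 10^-6/K


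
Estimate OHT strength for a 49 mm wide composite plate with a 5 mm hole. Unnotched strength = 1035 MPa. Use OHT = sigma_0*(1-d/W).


OHT = sigma_0*(1-d/W) = 1035*(1-5/49) = 929.4 MPa

929.4 MPa


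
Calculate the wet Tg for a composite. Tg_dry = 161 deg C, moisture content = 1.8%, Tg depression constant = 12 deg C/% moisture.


Tg_wet = Tg_dry - k*moisture = 161 - 12*1.8 = 139.4 deg C

139.4 deg C


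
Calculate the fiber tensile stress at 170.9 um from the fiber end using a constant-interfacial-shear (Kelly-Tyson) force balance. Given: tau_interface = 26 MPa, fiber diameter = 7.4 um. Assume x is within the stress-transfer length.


Force balance: sigma_f * (pi*d^2/4) = tau * (pi*d) * x  ->  sigma_f = 4 * tau * x / d
sigma_f = 4 * 26 * 170.9 / 7.4 = 2401.8 MPa

2401.8 MPa


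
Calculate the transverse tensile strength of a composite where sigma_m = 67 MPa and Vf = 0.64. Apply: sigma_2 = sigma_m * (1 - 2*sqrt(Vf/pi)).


factor = 1 - 2*sqrt(0.64/pi) = 0.0973
sigma_2 = 67 * 0.0973 = 6.52 MPa

6.52 MPa


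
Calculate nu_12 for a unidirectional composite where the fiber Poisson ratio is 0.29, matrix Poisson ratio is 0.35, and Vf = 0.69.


nu_12 = nu_f*Vf + nu_m*(1-Vf) = 0.29*0.69 + 0.35*0.31 = 0.3086

0.3086


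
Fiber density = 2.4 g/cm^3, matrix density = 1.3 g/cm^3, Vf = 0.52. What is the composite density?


rho_c = rho_f*Vf + rho_m*(1-Vf) = 2.4*0.52 + 1.3*0.48 = 1.872 g/cm^3

1.872 g/cm^3


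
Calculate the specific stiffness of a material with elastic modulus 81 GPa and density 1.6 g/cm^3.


Specific stiffness = E/rho = 81/1.6 = 50.6 GPa/(g/cm^3)

50.6 GPa/(g/cm^3)


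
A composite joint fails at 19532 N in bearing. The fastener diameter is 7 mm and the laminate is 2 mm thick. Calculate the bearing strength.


sigma_br = F/(d*h) = 19532/(7*2) = 1395.1 MPa

1395.1 MPa


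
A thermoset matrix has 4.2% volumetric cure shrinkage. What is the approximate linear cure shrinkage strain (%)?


Linear shrinkage ≈ vol_shrink/3 = 4.2/3 = 1.4%

1.4%


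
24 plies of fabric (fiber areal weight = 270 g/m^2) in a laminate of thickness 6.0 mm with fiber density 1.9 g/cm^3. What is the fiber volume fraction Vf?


Vf = n * FAW / (rho_f * h * 1000) = 24 * 270 / (1.9 * 6.0 * 1000) = 0.5684

0.5684


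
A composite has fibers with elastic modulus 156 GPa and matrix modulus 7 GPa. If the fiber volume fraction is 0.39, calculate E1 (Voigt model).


E1 = Ef*Vf + Em*(1-Vf) = 156*0.39 + 7*0.61 = 65.11 GPa

65.11 GPa


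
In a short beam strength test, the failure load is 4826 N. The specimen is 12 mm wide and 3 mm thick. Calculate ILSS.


ILSS = 3F/(4bh) = 3*4826/(4*12*3) = 100.54 MPa

100.54 MPa


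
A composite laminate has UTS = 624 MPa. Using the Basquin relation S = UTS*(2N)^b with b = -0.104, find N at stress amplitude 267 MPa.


N = 0.5 * (S/UTS)^(1/b) = 0.5 * (267/624)^(1/-0.104) = 1753.5003 cycles

1753.5003 cycles


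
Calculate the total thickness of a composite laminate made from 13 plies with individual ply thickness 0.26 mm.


h = n * t_ply = 13 * 0.26 = 3.38 mm

3.38 mm


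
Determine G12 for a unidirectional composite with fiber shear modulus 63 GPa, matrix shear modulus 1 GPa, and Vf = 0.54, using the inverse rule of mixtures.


1/G12 = Vf/Gf + (1-Vf)/Gm = 0.54/63 + 0.46/1
G12 = 2.13 GPa

2.13 GPa


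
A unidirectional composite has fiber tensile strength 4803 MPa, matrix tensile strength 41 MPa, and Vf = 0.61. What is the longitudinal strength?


sigma_1 = sigma_f*Vf + sigma_m*(1-Vf) = 4803*0.61 + 41*0.39 = 2945.8 MPa

2945.8 MPa


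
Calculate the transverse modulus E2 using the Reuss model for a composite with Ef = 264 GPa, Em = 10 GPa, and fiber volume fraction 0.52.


1/E2 = Vf/Ef + (1-Vf)/Em = 0.52/264 + 0.48/10
E2 = 20.01 GPa

20.01 GPa


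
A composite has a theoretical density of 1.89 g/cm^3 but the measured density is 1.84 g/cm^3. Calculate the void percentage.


Void% = (rho_theo - rho_actual)/rho_theo * 100 = (1.89 - 1.84)/1.89 * 100 = 2.65%

2.65%


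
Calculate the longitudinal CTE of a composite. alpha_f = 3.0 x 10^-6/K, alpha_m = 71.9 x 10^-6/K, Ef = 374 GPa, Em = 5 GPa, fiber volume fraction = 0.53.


E1 = Ef*Vf + Em*(1-Vf) = 200.57
alpha_1 = (alpha_f*Ef*Vf + alpha_m*Em*(1-Vf))/E1 = 3.81 x 10^-6/K

3.81 x 10^-6/K


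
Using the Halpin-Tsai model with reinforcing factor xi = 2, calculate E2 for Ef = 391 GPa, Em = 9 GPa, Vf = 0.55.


eta = (Ef/Em - 1)/(Ef/Em + xi) = (43.4444 - 1)/(43.4444 + 2) = 0.934
E2 = Em*(1+xi*eta*Vf)/(1-eta*Vf) = 37.52 GPa

37.52 GPa


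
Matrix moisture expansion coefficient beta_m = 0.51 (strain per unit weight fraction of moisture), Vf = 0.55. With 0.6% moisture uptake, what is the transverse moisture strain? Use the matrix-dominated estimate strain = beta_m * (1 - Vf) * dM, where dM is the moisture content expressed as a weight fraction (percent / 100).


dM = 0.6/100 = 0.006
strain = beta_m * (1-Vf) * dM = 0.51 * 0.45 * 0.006 = 0.001377

0.001377


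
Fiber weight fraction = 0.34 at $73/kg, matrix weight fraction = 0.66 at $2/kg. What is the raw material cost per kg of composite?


Cost = cost_f*Wf + cost_m*Wm = 73*0.34 + 2*0.66 = $26.14/kg

$26.14/kg


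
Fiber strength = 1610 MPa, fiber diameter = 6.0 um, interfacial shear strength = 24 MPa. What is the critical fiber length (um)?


Lc = sigma_f * d / (2 * tau_i) = 1610 * 6.0 / (2 * 24) = 201.3 um

201.3 um


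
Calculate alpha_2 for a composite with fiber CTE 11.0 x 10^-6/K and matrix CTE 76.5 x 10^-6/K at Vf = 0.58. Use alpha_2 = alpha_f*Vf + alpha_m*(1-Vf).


alpha_2 = alpha_f*Vf + alpha_m*(1-Vf) = 11.0*0.58 + 76.5*0.42 = 38.5 x 10^-6/K

38.5 x 10^-6/K


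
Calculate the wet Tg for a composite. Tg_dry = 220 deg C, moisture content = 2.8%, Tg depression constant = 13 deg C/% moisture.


Tg_wet = Tg_dry - k*moisture = 220 - 13*2.8 = 183.6 deg C

183.6 deg C


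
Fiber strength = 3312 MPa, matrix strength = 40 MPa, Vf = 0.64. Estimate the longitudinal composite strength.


sigma_1 = sigma_f*Vf + sigma_m*(1-Vf) = 3312*0.64 + 40*0.36 = 2134.1 MPa

2134.1 MPa


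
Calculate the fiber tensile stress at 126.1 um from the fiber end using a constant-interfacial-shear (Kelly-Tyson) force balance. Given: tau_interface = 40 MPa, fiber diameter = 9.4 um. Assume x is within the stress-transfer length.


Force balance: sigma_f * (pi*d^2/4) = tau * (pi*d) * x  ->  sigma_f = 4 * tau * x / d
sigma_f = 4 * 40 * 126.1 / 9.4 = 2146.4 MPa

2146.4 MPa


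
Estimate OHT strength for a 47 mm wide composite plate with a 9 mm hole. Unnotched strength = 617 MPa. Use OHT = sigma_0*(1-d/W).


OHT = sigma_0*(1-d/W) = 617*(1-9/47) = 498.9 MPa

498.9 MPa


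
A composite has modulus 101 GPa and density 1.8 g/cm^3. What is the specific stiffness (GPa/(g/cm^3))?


Specific stiffness = E/rho = 101/1.8 = 56.1 GPa/(g/cm^3)

56.1 GPa/(g/cm^3)


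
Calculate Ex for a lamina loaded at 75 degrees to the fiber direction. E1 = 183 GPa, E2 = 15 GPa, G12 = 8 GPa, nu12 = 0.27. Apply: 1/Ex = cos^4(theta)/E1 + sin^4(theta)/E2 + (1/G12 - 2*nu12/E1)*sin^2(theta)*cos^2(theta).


cos^4(75) = 0.004487, sin^4(75) = 0.870513, sin^2(75)*cos^2(75) = 0.0625
1/G12 - 2*nu12/E1 = 1/8 - 2*0.27/183 = 0.122049 GPa^-1
1/Ex = 0.004487/183 + 0.870513/15 + 0.122049*0.0625 = 0.0656868 GPa^-1
Ex = 15.22 GPa

15.22 GPa


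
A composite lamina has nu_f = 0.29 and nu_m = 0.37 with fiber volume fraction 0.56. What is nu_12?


nu_12 = nu_f*Vf + nu_m*(1-Vf) = 0.29*0.56 + 0.37*0.44 = 0.3252

0.3252


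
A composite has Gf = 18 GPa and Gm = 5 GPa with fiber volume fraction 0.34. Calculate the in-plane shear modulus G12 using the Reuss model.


1/G12 = Vf/Gf + (1-Vf)/Gm = 0.34/18 + 0.66/5
G12 = 6.63 GPa

6.63 GPa


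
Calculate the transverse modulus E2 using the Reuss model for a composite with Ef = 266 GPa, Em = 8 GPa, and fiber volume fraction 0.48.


1/E2 = Vf/Ef + (1-Vf)/Em = 0.48/266 + 0.52/8
E2 = 14.97 GPa

14.97 GPa


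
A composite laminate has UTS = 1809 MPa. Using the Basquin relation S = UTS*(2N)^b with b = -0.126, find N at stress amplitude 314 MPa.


N = 0.5 * (S/UTS)^(1/b) = 0.5 * (314/1809)^(1/-0.126) = 542944.0449 cycles

542944.0449 cycles


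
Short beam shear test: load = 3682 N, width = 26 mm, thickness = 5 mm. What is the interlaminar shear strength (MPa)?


ILSS = 3F/(4bh) = 3*3682/(4*26*5) = 21.24 MPa

21.24 MPa


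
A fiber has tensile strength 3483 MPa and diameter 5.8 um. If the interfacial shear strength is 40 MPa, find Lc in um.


Lc = sigma_f * d / (2 * tau_i) = 3483 * 5.8 / (2 * 40) = 252.5 um

252.5 um


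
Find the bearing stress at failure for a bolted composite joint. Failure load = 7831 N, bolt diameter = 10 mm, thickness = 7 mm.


sigma_br = F/(d*h) = 7831/(10*7) = 111.9 MPa

111.9 MPa


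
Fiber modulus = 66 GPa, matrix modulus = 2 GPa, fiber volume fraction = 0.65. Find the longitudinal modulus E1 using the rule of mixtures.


E1 = Ef*Vf + Em*(1-Vf) = 66*0.65 + 2*0.35 = 43.6 GPa

43.6 GPa


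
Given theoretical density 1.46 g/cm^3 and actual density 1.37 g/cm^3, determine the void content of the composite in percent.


Void% = (rho_theo - rho_actual)/rho_theo * 100 = (1.46 - 1.37)/1.46 * 100 = 6.16%

6.16%


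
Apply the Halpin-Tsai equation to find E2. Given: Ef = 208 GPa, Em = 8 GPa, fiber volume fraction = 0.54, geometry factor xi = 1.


eta = (Ef/Em - 1)/(Ef/Em + xi) = (26.0 - 1)/(26.0 + 1) = 0.9259
E2 = Em*(1+xi*eta*Vf)/(1-eta*Vf) = 24.0 GPa

24.0 GPa


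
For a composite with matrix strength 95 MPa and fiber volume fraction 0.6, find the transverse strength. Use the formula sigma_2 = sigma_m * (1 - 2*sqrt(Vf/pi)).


factor = 1 - 2*sqrt(0.6/pi) = 0.126
sigma_2 = 95 * 0.126 = 11.97 MPa

11.97 MPa


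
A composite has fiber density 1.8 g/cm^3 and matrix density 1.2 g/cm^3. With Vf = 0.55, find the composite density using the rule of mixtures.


rho_c = rho_f*Vf + rho_m*(1-Vf) = 1.8*0.55 + 1.2*0.45 = 1.53 g/cm^3

1.53 g/cm^3


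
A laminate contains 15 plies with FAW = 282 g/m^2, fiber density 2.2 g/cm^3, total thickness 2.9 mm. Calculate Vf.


Vf = n * FAW / (rho_f * h * 1000) = 15 * 282 / (2.2 * 2.9 * 1000) = 0.663

0.663


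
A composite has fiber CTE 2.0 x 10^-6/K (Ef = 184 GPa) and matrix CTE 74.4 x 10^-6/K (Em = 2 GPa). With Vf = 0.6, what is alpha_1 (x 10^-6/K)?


E1 = Ef*Vf + Em*(1-Vf) = 111.2
alpha_1 = (alpha_f*Ef*Vf + alpha_m*Em*(1-Vf))/E1 = 2.52 x 10^-6/K

2.52 x 10^-6/K


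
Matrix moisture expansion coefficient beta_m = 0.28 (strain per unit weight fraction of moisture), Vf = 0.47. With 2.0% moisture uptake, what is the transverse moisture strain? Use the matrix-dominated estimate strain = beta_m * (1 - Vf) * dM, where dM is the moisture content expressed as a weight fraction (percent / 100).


dM = 2.0/100 = 0.02
strain = beta_m * (1-Vf) * dM = 0.28 * 0.53 * 0.02 = 0.002968

0.002968


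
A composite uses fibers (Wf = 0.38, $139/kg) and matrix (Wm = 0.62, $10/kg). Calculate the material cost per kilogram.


Cost = cost_f*Wf + cost_m*Wm = 139*0.38 + 10*0.62 = $59.02/kg

$59.02/kg


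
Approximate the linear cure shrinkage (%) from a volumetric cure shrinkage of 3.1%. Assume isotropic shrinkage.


Linear shrinkage ≈ vol_shrink/3 = 3.1/3 = 1.033%

1.033%


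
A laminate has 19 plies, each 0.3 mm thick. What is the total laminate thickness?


h = n * t_ply = 19 * 0.3 = 5.7 mm

5.7 mm


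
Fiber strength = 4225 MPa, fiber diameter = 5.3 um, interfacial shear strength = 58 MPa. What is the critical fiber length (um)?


Lc = sigma_f * d / (2 * tau_i) = 4225 * 5.3 / (2 * 58) = 193.0 um

193.0 um


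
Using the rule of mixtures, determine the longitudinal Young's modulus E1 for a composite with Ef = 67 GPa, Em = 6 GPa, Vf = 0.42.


E1 = Ef*Vf + Em*(1-Vf) = 67*0.42 + 6*0.58 = 31.62 GPa

31.62 GPa


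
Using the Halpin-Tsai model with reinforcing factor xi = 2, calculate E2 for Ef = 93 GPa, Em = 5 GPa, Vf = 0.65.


eta = (Ef/Em - 1)/(Ef/Em + xi) = (18.6 - 1)/(18.6 + 2) = 0.8544
E2 = Em*(1+xi*eta*Vf)/(1-eta*Vf) = 23.73 GPa

23.73 GPa


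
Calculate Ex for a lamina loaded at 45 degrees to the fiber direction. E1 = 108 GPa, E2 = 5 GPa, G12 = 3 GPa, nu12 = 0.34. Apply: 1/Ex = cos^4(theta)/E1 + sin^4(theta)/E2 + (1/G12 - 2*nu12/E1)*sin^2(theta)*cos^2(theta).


cos^4(45) = 0.25, sin^4(45) = 0.25, sin^2(45)*cos^2(45) = 0.25
1/G12 - 2*nu12/E1 = 1/3 - 2*0.34/108 = 0.327037 GPa^-1
1/Ex = 0.25/108 + 0.25/5 + 0.327037*0.25 = 0.1340741 GPa^-1
Ex = 7.46 GPa

7.46 GPa


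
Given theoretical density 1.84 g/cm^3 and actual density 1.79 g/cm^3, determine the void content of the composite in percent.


Void% = (rho_theo - rho_actual)/rho_theo * 100 = (1.84 - 1.79)/1.84 * 100 = 2.72%

2.72%


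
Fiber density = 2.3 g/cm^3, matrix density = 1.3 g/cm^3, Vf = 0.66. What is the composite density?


rho_c = rho_f*Vf + rho_m*(1-Vf) = 2.3*0.66 + 1.3*0.34 = 1.96 g/cm^3

1.96 g/cm^3


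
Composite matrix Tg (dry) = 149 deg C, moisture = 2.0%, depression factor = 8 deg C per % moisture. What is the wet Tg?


Tg_wet = Tg_dry - k*moisture = 149 - 8*2.0 = 133.0 deg C

133.0 deg C


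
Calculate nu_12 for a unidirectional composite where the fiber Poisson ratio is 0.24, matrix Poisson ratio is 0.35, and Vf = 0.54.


nu_12 = nu_f*Vf + nu_m*(1-Vf) = 0.24*0.54 + 0.35*0.46 = 0.2906

0.2906


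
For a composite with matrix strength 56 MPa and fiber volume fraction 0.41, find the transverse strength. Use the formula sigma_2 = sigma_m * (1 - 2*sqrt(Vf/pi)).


factor = 1 - 2*sqrt(0.41/pi) = 0.2775
sigma_2 = 56 * 0.2775 = 15.54 MPa

15.54 MPa


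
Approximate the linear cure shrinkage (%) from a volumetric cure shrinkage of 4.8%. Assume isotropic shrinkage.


Linear shrinkage ≈ vol_shrink/3 = 4.8/3 = 1.6%

1.6%


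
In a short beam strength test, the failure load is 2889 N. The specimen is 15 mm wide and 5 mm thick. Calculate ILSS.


ILSS = 3F/(4bh) = 3*2889/(4*15*5) = 28.89 MPa

28.89 MPa


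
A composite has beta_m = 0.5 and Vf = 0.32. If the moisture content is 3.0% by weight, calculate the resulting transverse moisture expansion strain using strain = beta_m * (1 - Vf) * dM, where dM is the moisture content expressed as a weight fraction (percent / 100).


dM = 3.0/100 = 0.03
strain = beta_m * (1-Vf) * dM = 0.5 * 0.68 * 0.03 = 0.0102

0.0102


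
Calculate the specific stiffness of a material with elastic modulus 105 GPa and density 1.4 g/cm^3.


Specific stiffness = E/rho = 105/1.4 = 75.0 GPa/(g/cm^3)

75.0 GPa/(g/cm^3)


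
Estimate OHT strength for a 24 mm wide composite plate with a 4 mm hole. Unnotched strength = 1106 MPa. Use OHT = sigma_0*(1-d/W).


OHT = sigma_0*(1-d/W) = 1106*(1-4/24) = 921.7 MPa

921.7 MPa


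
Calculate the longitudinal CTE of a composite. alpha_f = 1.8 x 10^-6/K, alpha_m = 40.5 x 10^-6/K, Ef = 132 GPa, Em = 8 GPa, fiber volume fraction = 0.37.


E1 = Ef*Vf + Em*(1-Vf) = 53.88
alpha_1 = (alpha_f*Ef*Vf + alpha_m*Em*(1-Vf))/E1 = 5.42 x 10^-6/K

5.42 x 10^-6/K


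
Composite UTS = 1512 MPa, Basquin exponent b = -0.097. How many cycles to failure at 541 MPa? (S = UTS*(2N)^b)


N = 0.5 * (S/UTS)^(1/b) = 0.5 * (541/1512)^(1/-0.097) = 19978.5082 cycles

19978.5082 cycles


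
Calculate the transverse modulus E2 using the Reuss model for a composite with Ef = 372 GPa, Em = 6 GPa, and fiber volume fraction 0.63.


1/E2 = Vf/Ef + (1-Vf)/Em = 0.63/372 + 0.37/6
E2 = 15.78 GPa

15.78 GPa


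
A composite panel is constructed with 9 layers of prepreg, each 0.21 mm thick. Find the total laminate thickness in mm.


h = n * t_ply = 9 * 0.21 = 1.89 mm

1.89 mm


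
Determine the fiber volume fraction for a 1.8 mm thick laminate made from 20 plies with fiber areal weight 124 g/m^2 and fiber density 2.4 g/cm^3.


Vf = n * FAW / (rho_f * h * 1000) = 20 * 124 / (2.4 * 1.8 * 1000) = 0.5741

0.5741


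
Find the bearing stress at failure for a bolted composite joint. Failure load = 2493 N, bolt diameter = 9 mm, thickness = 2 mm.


sigma_br = F/(d*h) = 2493/(9*2) = 138.5 MPa

138.5 MPa


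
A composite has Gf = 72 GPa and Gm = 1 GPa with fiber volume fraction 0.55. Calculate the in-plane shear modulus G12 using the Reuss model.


1/G12 = Vf/Gf + (1-Vf)/Gm = 0.55/72 + 0.45/1
G12 = 2.19 GPa

2.19 GPa


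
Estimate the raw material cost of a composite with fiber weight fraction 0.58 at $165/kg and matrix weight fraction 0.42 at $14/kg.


Cost = cost_f*Wf + cost_m*Wm = 165*0.58 + 14*0.42 = $101.58/kg

$101.58/kg


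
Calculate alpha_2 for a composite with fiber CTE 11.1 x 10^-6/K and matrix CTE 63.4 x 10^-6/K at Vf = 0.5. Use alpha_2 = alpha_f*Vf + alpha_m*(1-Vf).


alpha_2 = alpha_f*Vf + alpha_m*(1-Vf) = 11.1*0.5 + 63.4*0.5 = 37.3 x 10^-6/K

37.3 x 10^-6/K


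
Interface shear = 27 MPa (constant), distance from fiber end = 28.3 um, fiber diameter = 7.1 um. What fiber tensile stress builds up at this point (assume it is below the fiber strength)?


Force balance: sigma_f * (pi*d^2/4) = tau * (pi*d) * x  ->  sigma_f = 4 * tau * x / d
sigma_f = 4 * 27 * 28.3 / 7.1 = 430.5 MPa

430.5 MPa


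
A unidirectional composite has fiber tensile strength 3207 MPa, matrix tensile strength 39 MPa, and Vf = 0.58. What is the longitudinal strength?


sigma_1 = sigma_f*Vf + sigma_m*(1-Vf) = 3207*0.58 + 39*0.42 = 1876.4 MPa

1876.4 MPa


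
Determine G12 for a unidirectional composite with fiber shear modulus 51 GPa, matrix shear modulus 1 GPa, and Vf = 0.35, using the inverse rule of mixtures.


1/G12 = Vf/Gf + (1-Vf)/Gm = 0.35/51 + 0.65/1
G12 = 1.52 GPa

1.52 GPa


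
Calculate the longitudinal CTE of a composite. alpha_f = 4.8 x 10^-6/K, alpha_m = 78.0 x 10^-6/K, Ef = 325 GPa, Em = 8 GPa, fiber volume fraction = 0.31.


E1 = Ef*Vf + Em*(1-Vf) = 106.27
alpha_1 = (alpha_f*Ef*Vf + alpha_m*Em*(1-Vf))/E1 = 8.6 x 10^-6/K

8.6 x 10^-6/K


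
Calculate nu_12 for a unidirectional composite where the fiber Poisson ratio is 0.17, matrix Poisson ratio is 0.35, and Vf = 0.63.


nu_12 = nu_f*Vf + nu_m*(1-Vf) = 0.17*0.63 + 0.35*0.37 = 0.2366

0.2366


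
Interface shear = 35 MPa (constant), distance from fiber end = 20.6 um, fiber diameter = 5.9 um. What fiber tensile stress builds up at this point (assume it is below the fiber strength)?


Force balance: sigma_f * (pi*d^2/4) = tau * (pi*d) * x  ->  sigma_f = 4 * tau * x / d
sigma_f = 4 * 35 * 20.6 / 5.9 = 488.8 MPa

488.8 MPa


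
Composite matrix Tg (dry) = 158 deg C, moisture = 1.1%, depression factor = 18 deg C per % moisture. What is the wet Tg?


Tg_wet = Tg_dry - k*moisture = 158 - 18*1.1 = 138.2 deg C

138.2 deg C


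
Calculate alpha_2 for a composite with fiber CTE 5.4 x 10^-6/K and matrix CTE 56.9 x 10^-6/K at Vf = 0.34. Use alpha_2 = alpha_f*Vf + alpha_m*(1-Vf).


alpha_2 = alpha_f*Vf + alpha_m*(1-Vf) = 5.4*0.34 + 56.9*0.66 = 39.4 x 10^-6/K

39.4 x 10^-6/K


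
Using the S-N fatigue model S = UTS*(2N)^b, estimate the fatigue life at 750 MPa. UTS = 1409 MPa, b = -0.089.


N = 0.5 * (S/UTS)^(1/b) = 0.5 * (750/1409)^(1/-0.089) = 596.9435 cycles

596.9435 cycles


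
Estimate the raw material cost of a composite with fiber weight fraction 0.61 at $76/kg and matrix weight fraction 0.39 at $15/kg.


Cost = cost_f*Wf + cost_m*Wm = 76*0.61 + 15*0.39 = $52.21/kg

$52.21/kg


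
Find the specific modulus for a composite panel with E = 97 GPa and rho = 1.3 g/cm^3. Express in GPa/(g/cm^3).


Specific stiffness = E/rho = 97/1.3 = 74.6 GPa/(g/cm^3)

74.6 GPa/(g/cm^3)


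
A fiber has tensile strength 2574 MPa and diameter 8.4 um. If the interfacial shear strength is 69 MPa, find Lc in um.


Lc = sigma_f * d / (2 * tau_i) = 2574 * 8.4 / (2 * 69) = 156.7 um

156.7 um


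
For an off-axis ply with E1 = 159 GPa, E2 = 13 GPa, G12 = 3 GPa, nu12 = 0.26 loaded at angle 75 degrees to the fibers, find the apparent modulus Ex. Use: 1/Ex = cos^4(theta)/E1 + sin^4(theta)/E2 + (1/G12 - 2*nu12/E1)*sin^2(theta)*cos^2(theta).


cos^4(75) = 0.004487, sin^4(75) = 0.870513, sin^2(75)*cos^2(75) = 0.0625
1/G12 - 2*nu12/E1 = 1/3 - 2*0.26/159 = 0.330063 GPa^-1
1/Ex = 0.004487/159 + 0.870513/13 + 0.330063*0.0625 = 0.0876197 GPa^-1
Ex = 11.41 GPa

11.41 GPa


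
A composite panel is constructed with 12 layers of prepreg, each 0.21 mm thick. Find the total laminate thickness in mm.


h = n * t_ply = 12 * 0.21 = 2.52 mm

2.52 mm


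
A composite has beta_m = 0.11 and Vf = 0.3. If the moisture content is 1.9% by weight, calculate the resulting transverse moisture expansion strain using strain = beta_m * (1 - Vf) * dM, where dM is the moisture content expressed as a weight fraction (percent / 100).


dM = 1.9/100 = 0.019
strain = beta_m * (1-Vf) * dM = 0.11 * 0.7 * 0.019 = 0.001463

0.001463


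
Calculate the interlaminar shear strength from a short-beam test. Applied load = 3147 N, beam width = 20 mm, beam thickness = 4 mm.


ILSS = 3F/(4bh) = 3*3147/(4*20*4) = 29.5 MPa

29.5 MPa


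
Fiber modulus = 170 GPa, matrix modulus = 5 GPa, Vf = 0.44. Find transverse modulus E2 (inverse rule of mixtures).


1/E2 = Vf/Ef + (1-Vf)/Em = 0.44/170 + 0.56/5
E2 = 8.73 GPa

8.73 GPa


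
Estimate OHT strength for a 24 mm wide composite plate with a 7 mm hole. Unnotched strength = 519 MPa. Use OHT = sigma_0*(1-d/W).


OHT = sigma_0*(1-d/W) = 519*(1-7/24) = 367.6 MPa

367.6 MPa


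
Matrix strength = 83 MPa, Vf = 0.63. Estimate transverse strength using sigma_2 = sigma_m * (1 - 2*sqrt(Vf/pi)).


factor = 1 - 2*sqrt(0.63/pi) = 0.1044
sigma_2 = 83 * 0.1044 = 8.66 MPa

8.66 MPa


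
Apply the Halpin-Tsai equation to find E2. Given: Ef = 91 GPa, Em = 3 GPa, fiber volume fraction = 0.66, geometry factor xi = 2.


eta = (Ef/Em - 1)/(Ef/Em + xi) = (30.3333 - 1)/(30.3333 + 2) = 0.9072
E2 = Em*(1+xi*eta*Vf)/(1-eta*Vf) = 16.43 GPa

16.43 GPa


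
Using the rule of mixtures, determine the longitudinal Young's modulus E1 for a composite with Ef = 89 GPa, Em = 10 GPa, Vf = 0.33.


E1 = Ef*Vf + Em*(1-Vf) = 89*0.33 + 10*0.67 = 36.07 GPa

36.07 GPa


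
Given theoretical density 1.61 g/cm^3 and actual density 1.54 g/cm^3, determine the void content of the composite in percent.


Void% = (rho_theo - rho_actual)/rho_theo * 100 = (1.61 - 1.54)/1.61 * 100 = 4.35%

4.35%


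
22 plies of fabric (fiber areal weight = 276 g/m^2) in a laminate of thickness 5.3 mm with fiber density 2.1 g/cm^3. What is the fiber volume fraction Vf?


Vf = n * FAW / (rho_f * h * 1000) = 22 * 276 / (2.1 * 5.3 * 1000) = 0.5456

0.5456


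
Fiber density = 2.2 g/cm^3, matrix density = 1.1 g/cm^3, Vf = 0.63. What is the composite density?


rho_c = rho_f*Vf + rho_m*(1-Vf) = 2.2*0.63 + 1.1*0.37 = 1.793 g/cm^3

1.793 g/cm^3


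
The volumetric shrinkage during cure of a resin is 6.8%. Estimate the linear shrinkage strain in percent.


Linear shrinkage ≈ vol_shrink/3 = 6.8/3 = 2.267%

2.267%


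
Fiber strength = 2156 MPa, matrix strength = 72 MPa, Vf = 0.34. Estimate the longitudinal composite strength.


sigma_1 = sigma_f*Vf + sigma_m*(1-Vf) = 2156*0.34 + 72*0.66 = 780.6 MPa

780.6 MPa


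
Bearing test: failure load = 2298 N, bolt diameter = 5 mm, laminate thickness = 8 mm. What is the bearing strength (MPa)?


sigma_br = F/(d*h) = 2298/(5*8) = 57.5 MPa

57.5 MPa


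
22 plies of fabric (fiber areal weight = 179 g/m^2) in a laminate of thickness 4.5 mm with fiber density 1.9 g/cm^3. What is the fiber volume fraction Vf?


Vf = n * FAW / (rho_f * h * 1000) = 22 * 179 / (1.9 * 4.5 * 1000) = 0.4606

0.4606


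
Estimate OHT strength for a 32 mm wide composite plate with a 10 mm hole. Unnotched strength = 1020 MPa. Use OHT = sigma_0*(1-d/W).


OHT = sigma_0*(1-d/W) = 1020*(1-10/32) = 701.3 MPa

701.3 MPa


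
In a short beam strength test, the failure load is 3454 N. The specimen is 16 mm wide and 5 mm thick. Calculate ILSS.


ILSS = 3F/(4bh) = 3*3454/(4*16*5) = 32.38 MPa

32.38 MPa


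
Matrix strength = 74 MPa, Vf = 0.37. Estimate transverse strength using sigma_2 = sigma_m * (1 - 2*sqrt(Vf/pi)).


factor = 1 - 2*sqrt(0.37/pi) = 0.3136
sigma_2 = 74 * 0.3136 = 23.21 MPa

23.21 MPa


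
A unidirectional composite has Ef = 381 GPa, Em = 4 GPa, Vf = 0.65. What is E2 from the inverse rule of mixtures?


1/E2 = Vf/Ef + (1-Vf)/Em = 0.65/381 + 0.35/4
E2 = 11.21 GPa

11.21 GPa


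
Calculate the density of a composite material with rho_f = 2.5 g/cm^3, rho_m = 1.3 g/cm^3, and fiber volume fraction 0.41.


rho_c = rho_f*Vf + rho_m*(1-Vf) = 2.5*0.41 + 1.3*0.59 = 1.792 g/cm^3

1.792 g/cm^3


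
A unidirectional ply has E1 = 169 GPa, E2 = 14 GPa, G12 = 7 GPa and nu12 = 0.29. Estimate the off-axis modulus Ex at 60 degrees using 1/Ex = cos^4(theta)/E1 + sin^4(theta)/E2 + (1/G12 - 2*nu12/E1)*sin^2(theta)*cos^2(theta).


cos^4(60) = 0.0625, sin^4(60) = 0.5625, sin^2(60)*cos^2(60) = 0.1875
1/G12 - 2*nu12/E1 = 1/7 - 2*0.29/169 = 0.139425 GPa^-1
1/Ex = 0.0625/169 + 0.5625/14 + 0.139425*0.1875 = 0.0666906 GPa^-1
Ex = 14.99 GPa

14.99 GPa


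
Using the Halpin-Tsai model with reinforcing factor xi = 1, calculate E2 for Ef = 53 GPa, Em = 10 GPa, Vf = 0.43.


eta = (Ef/Em - 1)/(Ef/Em + xi) = (5.3 - 1)/(5.3 + 1) = 0.6825
E2 = Em*(1+xi*eta*Vf)/(1-eta*Vf) = 18.31 GPa

18.31 GPa


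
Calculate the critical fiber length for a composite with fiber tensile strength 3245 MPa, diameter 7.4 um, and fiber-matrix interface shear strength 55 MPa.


Lc = sigma_f * d / (2 * tau_i) = 3245 * 7.4 / (2 * 55) = 218.3 um

218.3 um


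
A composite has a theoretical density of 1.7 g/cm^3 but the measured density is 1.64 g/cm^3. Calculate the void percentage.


Void% = (rho_theo - rho_actual)/rho_theo * 100 = (1.7 - 1.64)/1.7 * 100 = 3.53%

3.53%


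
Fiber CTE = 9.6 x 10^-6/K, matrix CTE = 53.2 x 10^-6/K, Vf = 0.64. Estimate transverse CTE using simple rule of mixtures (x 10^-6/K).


alpha_2 = alpha_f*Vf + alpha_m*(1-Vf) = 9.6*0.64 + 53.2*0.36 = 25.3 x 10^-6/K

25.3 x 10^-6/K


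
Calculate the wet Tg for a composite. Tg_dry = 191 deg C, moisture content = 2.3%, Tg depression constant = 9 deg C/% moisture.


Tg_wet = Tg_dry - k*moisture = 191 - 9*2.3 = 170.3 deg C

170.3 deg C


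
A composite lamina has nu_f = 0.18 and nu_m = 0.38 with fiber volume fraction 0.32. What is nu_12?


nu_12 = nu_f*Vf + nu_m*(1-Vf) = 0.18*0.32 + 0.38*0.68 = 0.316

0.316


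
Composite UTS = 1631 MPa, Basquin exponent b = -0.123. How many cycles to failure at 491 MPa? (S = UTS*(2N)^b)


N = 0.5 * (S/UTS)^(1/b) = 0.5 * (491/1631)^(1/-0.123) = 8665.0399 cycles

8665.0399 cycles


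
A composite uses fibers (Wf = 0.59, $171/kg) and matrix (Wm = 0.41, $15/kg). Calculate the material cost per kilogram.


Cost = cost_f*Wf + cost_m*Wm = 171*0.59 + 15*0.41 = $107.04/kg

$107.04/kg


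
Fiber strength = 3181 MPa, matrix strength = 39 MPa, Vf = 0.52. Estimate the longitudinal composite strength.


sigma_1 = sigma_f*Vf + sigma_m*(1-Vf) = 3181*0.52 + 39*0.48 = 1672.8 MPa

1672.8 MPa


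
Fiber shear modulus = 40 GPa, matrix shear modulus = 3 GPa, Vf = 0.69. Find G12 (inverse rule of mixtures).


1/G12 = Vf/Gf + (1-Vf)/Gm = 0.69/40 + 0.31/3
G12 = 8.29 GPa

8.29 GPa


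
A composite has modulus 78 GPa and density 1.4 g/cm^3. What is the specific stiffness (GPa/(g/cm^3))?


Specific stiffness = E/rho = 78/1.4 = 55.7 GPa/(g/cm^3)

55.7 GPa/(g/cm^3)


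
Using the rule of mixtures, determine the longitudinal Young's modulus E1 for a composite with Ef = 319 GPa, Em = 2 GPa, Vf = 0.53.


E1 = Ef*Vf + Em*(1-Vf) = 319*0.53 + 2*0.47 = 170.01 GPa

170.01 GPa


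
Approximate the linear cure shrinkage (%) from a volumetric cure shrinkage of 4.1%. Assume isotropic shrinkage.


Linear shrinkage ≈ vol_shrink/3 = 4.1/3 = 1.367%

1.367%


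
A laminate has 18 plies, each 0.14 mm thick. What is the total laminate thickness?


h = n * t_ply = 18 * 0.14 = 2.52 mm

2.52 mm


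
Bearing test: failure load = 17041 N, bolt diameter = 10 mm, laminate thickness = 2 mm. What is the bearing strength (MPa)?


sigma_br = F/(d*h) = 17041/(10*2) = 852.1 MPa

852.1 MPa


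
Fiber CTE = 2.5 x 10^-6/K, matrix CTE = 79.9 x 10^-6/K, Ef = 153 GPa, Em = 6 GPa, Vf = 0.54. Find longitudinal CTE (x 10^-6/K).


E1 = Ef*Vf + Em*(1-Vf) = 85.38
alpha_1 = (alpha_f*Ef*Vf + alpha_m*Em*(1-Vf))/E1 = 5.0 x 10^-6/K

5.0 x 10^-6/K


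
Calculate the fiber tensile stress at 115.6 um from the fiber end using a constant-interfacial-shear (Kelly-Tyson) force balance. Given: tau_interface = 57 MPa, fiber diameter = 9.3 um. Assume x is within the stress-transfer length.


Force balance: sigma_f * (pi*d^2/4) = tau * (pi*d) * x  ->  sigma_f = 4 * tau * x / d
sigma_f = 4 * 57 * 115.6 / 9.3 = 2834.1 MPa

2834.1 MPa


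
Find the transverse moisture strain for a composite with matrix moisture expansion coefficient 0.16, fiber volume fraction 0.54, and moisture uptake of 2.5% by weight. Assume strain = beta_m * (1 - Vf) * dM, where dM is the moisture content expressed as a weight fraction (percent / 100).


dM = 2.5/100 = 0.025
strain = beta_m * (1-Vf) * dM = 0.16 * 0.46 * 0.025 = 0.00184

0.00184


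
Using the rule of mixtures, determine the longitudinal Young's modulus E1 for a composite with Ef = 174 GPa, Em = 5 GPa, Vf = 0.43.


E1 = Ef*Vf + Em*(1-Vf) = 174*0.43 + 5*0.57 = 77.67 GPa

77.67 GPa


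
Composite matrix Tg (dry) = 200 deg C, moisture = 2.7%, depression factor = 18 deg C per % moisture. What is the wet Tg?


Tg_wet = Tg_dry - k*moisture = 200 - 18*2.7 = 151.4 deg C

151.4 deg C


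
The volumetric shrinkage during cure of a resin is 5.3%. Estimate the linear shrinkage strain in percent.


Linear shrinkage ≈ vol_shrink/3 = 5.3/3 = 1.767%

1.767%


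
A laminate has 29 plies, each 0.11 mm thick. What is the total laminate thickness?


h = n * t_ply = 29 * 0.11 = 3.19 mm

3.19 mm


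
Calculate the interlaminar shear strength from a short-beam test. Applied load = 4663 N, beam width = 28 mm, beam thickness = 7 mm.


ILSS = 3F/(4bh) = 3*4663/(4*28*7) = 17.84 MPa

17.84 MPa


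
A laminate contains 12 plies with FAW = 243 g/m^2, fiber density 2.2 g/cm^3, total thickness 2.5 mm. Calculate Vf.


Vf = n * FAW / (rho_f * h * 1000) = 12 * 243 / (2.2 * 2.5 * 1000) = 0.5302

0.5302


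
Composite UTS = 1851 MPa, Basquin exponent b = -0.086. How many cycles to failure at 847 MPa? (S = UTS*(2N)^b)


N = 0.5 * (S/UTS)^(1/b) = 0.5 * (847/1851)^(1/-0.086) = 4435.1873 cycles

4435.1873 cycles


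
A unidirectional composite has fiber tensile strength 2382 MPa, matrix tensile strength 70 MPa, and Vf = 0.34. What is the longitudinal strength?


sigma_1 = sigma_f*Vf + sigma_m*(1-Vf) = 2382*0.34 + 70*0.66 = 856.1 MPa

856.1 MPa


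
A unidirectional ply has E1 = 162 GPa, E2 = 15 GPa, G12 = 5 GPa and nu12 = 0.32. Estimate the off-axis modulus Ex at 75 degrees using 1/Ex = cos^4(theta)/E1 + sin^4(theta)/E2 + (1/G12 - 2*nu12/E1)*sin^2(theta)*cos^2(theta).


cos^4(75) = 0.004487, sin^4(75) = 0.870513, sin^2(75)*cos^2(75) = 0.0625
1/G12 - 2*nu12/E1 = 1/5 - 2*0.32/162 = 0.196049 GPa^-1
1/Ex = 0.004487/162 + 0.870513/15 + 0.196049*0.0625 = 0.070315 GPa^-1
Ex = 14.22 GPa

14.22 GPa


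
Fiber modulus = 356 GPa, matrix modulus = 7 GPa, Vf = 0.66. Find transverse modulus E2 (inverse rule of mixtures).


1/E2 = Vf/Ef + (1-Vf)/Em = 0.66/356 + 0.34/7
E2 = 19.83 GPa

19.83 GPa


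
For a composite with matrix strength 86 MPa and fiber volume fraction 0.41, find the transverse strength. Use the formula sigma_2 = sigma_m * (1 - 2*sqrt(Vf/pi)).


factor = 1 - 2*sqrt(0.41/pi) = 0.2775
sigma_2 = 86 * 0.2775 = 23.86 MPa

23.86 MPa


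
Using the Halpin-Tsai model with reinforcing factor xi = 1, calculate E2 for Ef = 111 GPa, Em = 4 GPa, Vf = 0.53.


eta = (Ef/Em - 1)/(Ef/Em + xi) = (27.75 - 1)/(27.75 + 1) = 0.9304
E2 = Em*(1+xi*eta*Vf)/(1-eta*Vf) = 11.78 GPa

11.78 GPa


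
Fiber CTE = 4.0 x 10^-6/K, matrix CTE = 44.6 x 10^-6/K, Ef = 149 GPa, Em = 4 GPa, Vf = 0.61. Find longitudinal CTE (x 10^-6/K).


E1 = Ef*Vf + Em*(1-Vf) = 92.45
alpha_1 = (alpha_f*Ef*Vf + alpha_m*Em*(1-Vf))/E1 = 4.69 x 10^-6/K

4.69 x 10^-6/K


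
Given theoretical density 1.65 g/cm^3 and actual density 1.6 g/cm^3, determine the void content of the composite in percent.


Void% = (rho_theo - rho_actual)/rho_theo * 100 = (1.65 - 1.6)/1.65 * 100 = 3.03%

3.03%


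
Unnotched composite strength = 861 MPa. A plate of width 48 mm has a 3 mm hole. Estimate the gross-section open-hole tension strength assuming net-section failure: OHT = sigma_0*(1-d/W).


OHT = sigma_0*(1-d/W) = 861*(1-3/48) = 807.2 MPa

807.2 MPa


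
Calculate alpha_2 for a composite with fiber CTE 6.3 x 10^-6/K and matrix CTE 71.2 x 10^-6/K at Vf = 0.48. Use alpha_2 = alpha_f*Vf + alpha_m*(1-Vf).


alpha_2 = alpha_f*Vf + alpha_m*(1-Vf) = 6.3*0.48 + 71.2*0.52 = 40.0 x 10^-6/K

40.0 x 10^-6/K


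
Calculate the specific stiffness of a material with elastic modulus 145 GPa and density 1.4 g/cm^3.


Specific stiffness = E/rho = 145/1.4 = 103.6 GPa/(g/cm^3)

103.6 GPa/(g/cm^3)


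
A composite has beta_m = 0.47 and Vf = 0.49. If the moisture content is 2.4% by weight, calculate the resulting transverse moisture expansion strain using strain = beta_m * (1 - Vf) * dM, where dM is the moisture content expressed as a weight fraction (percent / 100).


dM = 2.4/100 = 0.024
strain = beta_m * (1-Vf) * dM = 0.47 * 0.51 * 0.024 = 0.0057528

0.0057528


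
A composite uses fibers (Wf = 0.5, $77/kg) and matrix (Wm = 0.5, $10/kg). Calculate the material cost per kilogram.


Cost = cost_f*Wf + cost_m*Wm = 77*0.5 + 10*0.5 = $43.5/kg

$43.5/kg


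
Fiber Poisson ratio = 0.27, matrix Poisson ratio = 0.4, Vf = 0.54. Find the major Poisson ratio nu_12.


nu_12 = nu_f*Vf + nu_m*(1-Vf) = 0.27*0.54 + 0.4*0.46 = 0.3298

0.3298


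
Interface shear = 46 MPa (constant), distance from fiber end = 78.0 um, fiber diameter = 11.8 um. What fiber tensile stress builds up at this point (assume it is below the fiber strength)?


Force balance: sigma_f * (pi*d^2/4) = tau * (pi*d) * x  ->  sigma_f = 4 * tau * x / d
sigma_f = 4 * 46 * 78.0 / 11.8 = 1216.3 MPa

1216.3 MPa


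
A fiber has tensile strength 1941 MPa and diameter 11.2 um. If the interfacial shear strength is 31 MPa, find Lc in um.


Lc = sigma_f * d / (2 * tau_i) = 1941 * 11.2 / (2 * 31) = 350.6 um

350.6 um


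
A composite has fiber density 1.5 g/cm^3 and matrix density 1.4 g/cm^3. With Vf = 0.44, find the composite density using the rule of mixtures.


rho_c = rho_f*Vf + rho_m*(1-Vf) = 1.5*0.44 + 1.4*0.56 = 1.444 g/cm^3

1.444 g/cm^3


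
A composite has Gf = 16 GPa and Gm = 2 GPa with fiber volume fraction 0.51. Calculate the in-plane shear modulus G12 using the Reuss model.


1/G12 = Vf/Gf + (1-Vf)/Gm = 0.51/16 + 0.49/2
G12 = 3.61 GPa

3.61 GPa


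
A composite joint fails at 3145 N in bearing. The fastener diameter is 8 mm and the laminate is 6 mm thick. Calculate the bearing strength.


sigma_br = F/(d*h) = 3145/(8*6) = 65.5 MPa

65.5 MPa


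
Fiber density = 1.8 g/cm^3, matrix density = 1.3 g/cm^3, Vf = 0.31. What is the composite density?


rho_c = rho_f*Vf + rho_m*(1-Vf) = 1.8*0.31 + 1.3*0.69 = 1.455 g/cm^3

1.455 g/cm^3


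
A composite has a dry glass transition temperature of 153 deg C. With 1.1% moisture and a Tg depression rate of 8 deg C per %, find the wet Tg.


Tg_wet = Tg_dry - k*moisture = 153 - 8*1.1 = 144.2 deg C

144.2 deg C


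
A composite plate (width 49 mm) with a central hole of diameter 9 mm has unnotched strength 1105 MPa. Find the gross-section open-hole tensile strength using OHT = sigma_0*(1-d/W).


OHT = sigma_0*(1-d/W) = 1105*(1-9/49) = 902.0 MPa

902.0 MPa


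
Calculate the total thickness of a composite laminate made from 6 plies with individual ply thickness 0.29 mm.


h = n * t_ply = 6 * 0.29 = 1.74 mm

1.74 mm


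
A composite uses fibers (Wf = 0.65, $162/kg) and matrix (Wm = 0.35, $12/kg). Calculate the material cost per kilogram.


Cost = cost_f*Wf + cost_m*Wm = 162*0.65 + 12*0.35 = $109.5/kg

$109.5/kg


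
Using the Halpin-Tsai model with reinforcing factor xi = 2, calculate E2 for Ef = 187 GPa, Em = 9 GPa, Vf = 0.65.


eta = (Ef/Em - 1)/(Ef/Em + xi) = (20.7778 - 1)/(20.7778 + 2) = 0.8683
E2 = Em*(1+xi*eta*Vf)/(1-eta*Vf) = 43.98 GPa

43.98 GPa


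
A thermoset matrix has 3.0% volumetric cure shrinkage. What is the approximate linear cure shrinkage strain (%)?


Linear shrinkage ≈ vol_shrink/3 = 3.0/3 = 1.0%

1.0%


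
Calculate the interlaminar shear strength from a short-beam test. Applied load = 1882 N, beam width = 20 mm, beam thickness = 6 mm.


ILSS = 3F/(4bh) = 3*1882/(4*20*6) = 11.76 MPa

11.76 MPa


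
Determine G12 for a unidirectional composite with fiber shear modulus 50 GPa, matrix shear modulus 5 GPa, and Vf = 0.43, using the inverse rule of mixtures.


1/G12 = Vf/Gf + (1-Vf)/Gm = 0.43/50 + 0.57/5
G12 = 8.16 GPa

8.16 GPa
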